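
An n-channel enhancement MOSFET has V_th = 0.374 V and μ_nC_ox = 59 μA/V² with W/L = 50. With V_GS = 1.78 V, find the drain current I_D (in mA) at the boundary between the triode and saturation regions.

I_D = 2.92 mA

At the boundary V_DS = V_ov = V_GS − V_th = 1.78 − 0.374 = 1.41 V.
k_n = μ_nC_ox · (W/L) = 2.95 mA/V².
I_D = ½ k_n V_ov² = 0.5 × 2.95 × 1.41² = 2.92 mA.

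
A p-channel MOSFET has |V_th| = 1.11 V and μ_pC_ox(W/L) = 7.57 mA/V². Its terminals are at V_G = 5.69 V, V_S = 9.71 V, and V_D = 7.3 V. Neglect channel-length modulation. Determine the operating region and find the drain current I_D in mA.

Triode; I_D = 31.1 mA

V_SG = V_S − V_G = 9.71 − 5.69 = 4.02 V; V_SD = V_S − V_D = 9.71 − 7.3 = 2.41 V.
V_ov = V_SG − |V_th| = 4.02 − 1.11 = 2.91 V.
Since V_SD = 2.41 V < V_ov = 2.91 V, the device is in the triode region.
I_D = k_p [V_ov · V_SD − ½ V_SD²] = 7.57 × [2.91 × 2.41 − 0.5 × 2.41²] = 31.1 mA.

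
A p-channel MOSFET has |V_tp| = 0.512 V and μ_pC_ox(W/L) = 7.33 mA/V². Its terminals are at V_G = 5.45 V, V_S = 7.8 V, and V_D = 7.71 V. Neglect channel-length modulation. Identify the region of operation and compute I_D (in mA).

V_SG = V_S − V_G = 7.8 − 5.45 = 2.35 V; V_SD = V_S − V_D = 7.8 − 7.71 = 0.09 V.
V_ov = V_SG − |V_tp| = 2.35 − 0.512 = 1.84 V.
Since V_SD = 0.09 V < V_ov = 1.84 V, the device is in the triode region.
I_D = k_p [V_ov · V_SD − ½ V_SD²] = 7.33 × [1.84 × 0.09 − 0.5 × 0.09²] = 1.18 mA.

Triode; I_D = 1.18 mA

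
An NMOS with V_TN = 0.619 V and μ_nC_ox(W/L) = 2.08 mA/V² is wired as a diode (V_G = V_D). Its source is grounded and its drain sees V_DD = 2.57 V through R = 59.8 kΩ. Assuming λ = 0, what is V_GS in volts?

V_GS = 0.788 V

With gate tied to drain, V_GS = V_DS ≥ V_GS − V_TN, so the device is in saturation.
KCL at the drain: ½ k_n (V_GS − V_TN)² = (V_DD − V_GS)/R.
Let x = V_GS − 0.619. Then 62.2 x² + x − 1.951 = 0, giving x = 0.169 V (positive root), so V_GS = 0.788 V.
I_D = (V_DD − V_GS)/R = (2.57 − 0.788) / 59.8 = 0.0298 mA.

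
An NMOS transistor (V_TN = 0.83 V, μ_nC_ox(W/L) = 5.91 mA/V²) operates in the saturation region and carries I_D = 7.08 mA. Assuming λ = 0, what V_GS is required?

V_GS = 2.38 V

In saturation I_D = ½ k_n (V_GS − V_TN)², so V_GS − V_TN = √(2 I_D / k_n) = √(2 × 7.08 / 5.91) = 1.55 V.
V_GS = 0.83 + 1.55 = 2.38 V.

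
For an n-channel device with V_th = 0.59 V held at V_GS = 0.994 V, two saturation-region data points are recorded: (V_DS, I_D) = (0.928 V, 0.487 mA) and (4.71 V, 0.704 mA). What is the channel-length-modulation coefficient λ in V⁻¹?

With V_GS fixed, I_D ∝ (1 + λ V_DS) in saturation, so I_D2/I_D1 = (1 + λ V_DS2)/(1 + λ V_DS1).
0.704/0.487 = 1.446 = (1 + 4.71 λ)/(1 + 0.928 λ).
Solving: λ (I_D1 V_DS2 − I_D2 V_DS1) = I_D2 − I_D1, so λ = (0.704 − 0.487) / (0.487 × 4.71 − 0.704 × 0.928) = 0.217 / 1.64 = 0.132 V⁻¹.

λ = 0.132 V⁻¹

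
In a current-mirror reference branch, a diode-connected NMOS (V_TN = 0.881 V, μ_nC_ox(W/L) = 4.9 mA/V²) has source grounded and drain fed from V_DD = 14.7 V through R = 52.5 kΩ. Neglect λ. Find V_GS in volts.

V_GS = 1.20 V

With gate tied to drain, V_GS = V_DS ≥ V_GS − V_TN, so the device is in saturation.
KCL at the drain: ½ k_n (V_GS − V_TN)² = (V_DD − V_GS)/R.
Let x = V_GS − 0.881. Then 129 x² + x − 13.82 = 0, giving x = 0.324 V (positive root), so V_GS = 1.2 V.
I_D = (V_DD − V_GS)/R = (14.7 − 1.2) / 52.5 = 0.257 mA.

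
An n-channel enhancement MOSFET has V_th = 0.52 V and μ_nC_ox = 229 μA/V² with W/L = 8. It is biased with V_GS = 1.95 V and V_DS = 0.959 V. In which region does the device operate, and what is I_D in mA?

k_n = μ_nC_ox · (W/L) = 1.832 mA/V².
V_ov = V_GS − V_th = 1.95 − 0.52 = 1.43 V.
Since V_DS = 0.959 V < V_ov = 1.43 V, the device is in the triode region.
I_D = k_n [V_ov · V_DS − ½ V_DS²] = 1.832 × [1.43 × 0.959 − 0.5 × 0.959²] = 1.67 mA.

Triode; I_D = 1.67 mA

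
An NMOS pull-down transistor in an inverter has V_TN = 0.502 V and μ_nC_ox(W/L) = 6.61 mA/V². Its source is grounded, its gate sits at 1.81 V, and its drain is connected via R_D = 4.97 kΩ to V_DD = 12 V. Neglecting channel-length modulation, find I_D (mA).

V_GS = V_G = 1.81 V, so V_ov = 1.81 − 0.502 = 1.31 V.
Assume saturation: I_D = ½ k_n V_ov² = 0.5 × 6.61 × 1.31² = 5.65 mA, giving V_DS = V_DD − I_D R_D = 12 − 5.65 × 4.97 = -16.1 V.
But -16.1 V < V_ov = 1.31 V, so the device is actually in triode.
In triode I_D = k_n[V_ov V_DS − ½ V_DS²] and I_D = (V_DD − V_DS)/R_D. Equating: 16.4 V_DS² − 43.97 V_DS + 12 = 0, giving V_DS = 0.308 V (the root below V_ov).
I_D = (12 − 0.308) / 4.97 = 2.35 mA.

I_D = 2.35 mA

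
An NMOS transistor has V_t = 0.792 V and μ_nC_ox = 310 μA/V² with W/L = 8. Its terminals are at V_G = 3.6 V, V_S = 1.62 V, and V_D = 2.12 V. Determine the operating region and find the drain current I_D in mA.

Triode; I_D = 1.16 mA

V_GS = V_G − V_S = 3.6 − 1.62 = 1.98 V; V_DS = V_D − V_S = 2.12 − 1.62 = 0.5 V.
k_n = μ_nC_ox · (W/L) = 2.48 mA/V².
V_ov = V_GS − V_t = 1.98 − 0.792 = 1.19 V.
Since V_DS = 0.5 V < V_ov = 1.19 V, the device is in the triode region.
I_D = k_n [V_ov · V_DS − ½ V_DS²] = 2.48 × [1.19 × 0.5 − 0.5 × 0.5²] = 1.16 mA.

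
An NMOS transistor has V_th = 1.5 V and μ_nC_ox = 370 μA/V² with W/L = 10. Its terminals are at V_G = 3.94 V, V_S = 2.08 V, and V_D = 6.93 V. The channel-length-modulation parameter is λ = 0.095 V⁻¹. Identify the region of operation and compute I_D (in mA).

Saturation; I_D = 0.350 mA

V_GS = V_G − V_S = 3.94 − 2.08 = 1.86 V; V_DS = V_D − V_S = 6.93 − 2.08 = 4.85 V.
k_n = μ_nC_ox · (W/L) = 3.7 mA/V².
V_ov = V_GS − V_th = 1.86 − 1.5 = 0.36 V.
Since V_DS = 4.85 V ≥ V_ov = 0.36 V, the device is in saturation.
I_D = ½ k_n V_ov² (1 + λ V_DS) = 0.5 × 3.7 × 0.36² × (1 + 0.095 × 4.85) = 0.35 mA.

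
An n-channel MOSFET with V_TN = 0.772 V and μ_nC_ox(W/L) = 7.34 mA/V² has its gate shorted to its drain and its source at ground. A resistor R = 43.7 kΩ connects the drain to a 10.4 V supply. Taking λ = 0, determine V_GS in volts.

V_GS = 1.01 V

With gate tied to drain, V_GS = V_DS ≥ V_GS − V_TN, so the device is in saturation.
KCL at the drain: ½ k_n (V_GS − V_TN)² = (V_DD − V_GS)/R.
Let x = V_GS − 0.772. Then 160 x² + x − 9.628 = 0, giving x = 0.242 V (positive root), so V_GS = 1.01 V.
I_D = (V_DD − V_GS)/R = (10.4 − 1.01) / 43.7 = 0.215 mA.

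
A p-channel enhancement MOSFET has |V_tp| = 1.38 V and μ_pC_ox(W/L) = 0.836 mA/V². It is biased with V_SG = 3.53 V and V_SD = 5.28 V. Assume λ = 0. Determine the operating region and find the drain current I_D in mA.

Saturation; I_D = 1.93 mA

V_ov = V_SG − |V_tp| = 3.53 − 1.38 = 2.15 V.
Since V_SD = 5.28 V ≥ V_ov = 2.15 V, the device is in saturation.
I_D = ½ k_p V_ov² = 0.5 × 0.836 × 2.15² = 1.93 mA.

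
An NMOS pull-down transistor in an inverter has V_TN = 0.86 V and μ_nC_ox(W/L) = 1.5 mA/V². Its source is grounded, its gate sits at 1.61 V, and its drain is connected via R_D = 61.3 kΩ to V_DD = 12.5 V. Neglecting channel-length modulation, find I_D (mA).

I_D = 0.201 mA

V_GS = V_G = 1.61 V, so V_ov = 1.61 − 0.86 = 0.75 V.
Assume saturation: I_D = ½ k_n V_ov² = 0.5 × 1.5 × 0.75² = 0.422 mA, giving V_DS = V_DD − I_D R_D = 12.5 − 0.422 × 61.3 = -13.4 V.
But -13.4 V < V_ov = 0.75 V, so the device is actually in triode.
In triode I_D = k_n[V_ov V_DS − ½ V_DS²] and I_D = (V_DD − V_DS)/R_D. Equating: 46 V_DS² − 69.96 V_DS + 12.5 = 0, giving V_DS = 0.207 V (the root below V_ov).
I_D = (12.5 − 0.207) / 61.3 = 0.201 mA.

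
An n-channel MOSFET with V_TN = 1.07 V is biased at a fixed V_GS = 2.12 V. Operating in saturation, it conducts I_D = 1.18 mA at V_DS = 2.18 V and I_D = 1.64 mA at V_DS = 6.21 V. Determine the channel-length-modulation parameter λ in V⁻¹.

With V_GS fixed, I_D ∝ (1 + λ V_DS) in saturation, so I_D2/I_D1 = (1 + λ V_DS2)/(1 + λ V_DS1).
1.64/1.18 = 1.39 = (1 + 6.21 λ)/(1 + 2.18 λ).
Solving: λ (I_D1 V_DS2 − I_D2 V_DS1) = I_D2 − I_D1, so λ = (1.64 − 1.18) / (1.18 × 6.21 − 1.64 × 2.18) = 0.46 / 3.75 = 0.123 V⁻¹.

λ = 0.123 V⁻¹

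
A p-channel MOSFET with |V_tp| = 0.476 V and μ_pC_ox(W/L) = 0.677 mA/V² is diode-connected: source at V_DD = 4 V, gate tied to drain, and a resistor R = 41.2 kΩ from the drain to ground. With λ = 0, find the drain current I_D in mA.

With gate tied to drain, V_SG = V_SD ≥ V_SG − |V_tp|, so the device is in saturation.
KCL at the drain: ½ k_p (V_SG − |V_tp|)² = (V_DD − V_SG)/R.
Let x = V_SG − 0.476. Then 13.9 x² + x − 3.524 = 0, giving x = 0.468 V (positive root), so V_SG = 0.944 V.
I_D = (V_DD − V_SG)/R = (4 − 0.944) / 41.2 = 0.0742 mA.

I_D = 0.0742 mA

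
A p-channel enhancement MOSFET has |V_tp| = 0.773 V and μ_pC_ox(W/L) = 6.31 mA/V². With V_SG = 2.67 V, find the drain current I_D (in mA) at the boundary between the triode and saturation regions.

I_D = 11.4 mA

At the boundary V_SD = V_ov = V_SG − |V_tp| = 2.67 − 0.773 = 1.9 V.
I_D = ½ k_p V_ov² = 0.5 × 6.31 × 1.9² = 11.4 mA.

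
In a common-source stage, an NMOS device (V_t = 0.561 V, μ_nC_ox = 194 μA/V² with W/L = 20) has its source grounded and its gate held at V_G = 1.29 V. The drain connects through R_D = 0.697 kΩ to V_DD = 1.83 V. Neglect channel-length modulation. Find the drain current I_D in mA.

I_D = 1.03 mA

V_GS = V_G = 1.29 V, so V_ov = 1.29 − 0.561 = 0.729 V.
k_n = μ_nC_ox · (W/L) = 3.88 mA/V².
Assume saturation: I_D = ½ k_n V_ov² = 0.5 × 3.88 × 0.729² = 1.03 mA, giving V_DS = V_DD − I_D R_D = 1.83 − 1.03 × 0.697 = 1.11 V.
V_DS = 1.11 V ≥ V_ov = 0.729 V, confirming saturation.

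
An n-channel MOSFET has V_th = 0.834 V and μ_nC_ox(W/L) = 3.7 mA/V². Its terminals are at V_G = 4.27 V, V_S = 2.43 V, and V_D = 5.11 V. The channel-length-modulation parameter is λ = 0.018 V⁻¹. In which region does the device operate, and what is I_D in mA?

V_GS = V_G − V_S = 4.27 − 2.43 = 1.84 V; V_DS = V_D − V_S = 5.11 − 2.43 = 2.68 V.
V_ov = V_GS − V_th = 1.84 − 0.834 = 1.01 V.
Since V_DS = 2.68 V ≥ V_ov = 1.01 V, the device is in saturation.
I_D = ½ k_n V_ov² (1 + λ V_DS) = 0.5 × 3.7 × 1.01² × (1 + 0.018 × 2.68) = 1.96 mA.

Saturation; I_D = 1.96 mA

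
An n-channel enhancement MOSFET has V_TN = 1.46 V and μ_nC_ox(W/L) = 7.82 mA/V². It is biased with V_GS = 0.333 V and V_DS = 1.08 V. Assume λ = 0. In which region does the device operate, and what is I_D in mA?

Cutoff; I_D = 0 mA

V_GS = 0.333 V < V_TN = 1.46 V, so the transistor is in cutoff.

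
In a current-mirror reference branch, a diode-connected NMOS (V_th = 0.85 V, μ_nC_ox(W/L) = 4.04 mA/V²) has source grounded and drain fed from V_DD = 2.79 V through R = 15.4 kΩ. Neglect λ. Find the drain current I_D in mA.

I_D = 0.111 mA

With gate tied to drain, V_GS = V_DS ≥ V_GS − V_th, so the device is in saturation.
KCL at the drain: ½ k_n (V_GS − V_th)² = (V_DD − V_GS)/R.
Let x = V_GS − 0.85. Then 31.1 x² + x − 1.94 = 0, giving x = 0.234 V (positive root), so V_GS = 1.08 V.
I_D = (V_DD − V_GS)/R = (2.79 − 1.08) / 15.4 = 0.111 mA.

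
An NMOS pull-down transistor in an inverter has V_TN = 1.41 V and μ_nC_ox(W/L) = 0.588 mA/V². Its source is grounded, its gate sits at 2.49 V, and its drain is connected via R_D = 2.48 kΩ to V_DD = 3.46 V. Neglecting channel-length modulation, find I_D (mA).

V_GS = V_G = 2.49 V, so V_ov = 2.49 − 1.41 = 1.08 V.
Assume saturation: I_D = ½ k_n V_ov² = 0.5 × 0.588 × 1.08² = 0.343 mA, giving V_DS = V_DD − I_D R_D = 3.46 − 0.343 × 2.48 = 2.61 V.
V_DS = 2.61 V ≥ V_ov = 1.08 V, confirming saturation.

I_D = 0.343 mA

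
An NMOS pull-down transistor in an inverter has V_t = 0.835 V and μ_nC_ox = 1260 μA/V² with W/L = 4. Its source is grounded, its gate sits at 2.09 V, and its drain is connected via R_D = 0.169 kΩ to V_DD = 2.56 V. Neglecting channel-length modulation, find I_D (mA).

I_D = 3.97 mA

V_GS = V_G = 2.09 V, so V_ov = 2.09 − 0.835 = 1.25 V.
k_n = μ_nC_ox · (W/L) = 5.04 mA/V².
Assume saturation: I_D = ½ k_n V_ov² = 0.5 × 5.04 × 1.25² = 3.97 mA, giving V_DS = V_DD − I_D R_D = 2.56 − 3.97 × 0.169 = 1.89 V.
V_DS = 1.89 V ≥ V_ov = 1.25 V, confirming saturation.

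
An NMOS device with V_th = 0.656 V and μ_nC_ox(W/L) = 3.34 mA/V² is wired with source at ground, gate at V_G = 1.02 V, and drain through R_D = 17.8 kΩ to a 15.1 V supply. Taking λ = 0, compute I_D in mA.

V_GS = V_G = 1.02 V, so V_ov = 1.02 − 0.656 = 0.364 V.
Assume saturation: I_D = ½ k_n V_ov² = 0.5 × 3.34 × 0.364² = 0.221 mA, giving V_DS = V_DD − I_D R_D = 15.1 − 0.221 × 17.8 = 11.2 V.
V_DS = 11.2 V ≥ V_ov = 0.364 V, confirming saturation.

I_D = 0.221 mA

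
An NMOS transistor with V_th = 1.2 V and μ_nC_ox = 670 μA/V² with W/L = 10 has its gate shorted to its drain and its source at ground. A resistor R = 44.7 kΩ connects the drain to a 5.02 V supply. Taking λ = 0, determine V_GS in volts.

V_GS = 1.36 V

With gate tied to drain, V_GS = V_DS ≥ V_GS − V_th, so the device is in saturation.
k_n = μ_nC_ox · (W/L) = 6.7 mA/V².
KCL at the drain: ½ k_n (V_GS − V_th)² = (V_DD − V_GS)/R.
Let x = V_GS − 1.2. Then 150 x² + x − 3.82 = 0, giving x = 0.156 V (positive root), so V_GS = 1.36 V.
I_D = (V_DD − V_GS)/R = (5.02 − 1.36) / 44.7 = 0.082 mA.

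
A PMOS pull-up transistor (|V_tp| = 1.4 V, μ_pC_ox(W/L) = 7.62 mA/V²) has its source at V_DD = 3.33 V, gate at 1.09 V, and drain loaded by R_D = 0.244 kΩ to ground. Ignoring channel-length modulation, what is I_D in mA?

V_SG = V_DD − V_G = 3.33 − 1.09 = 2.24 V, so V_ov = 2.24 − 1.4 = 0.84 V.
Assume saturation: I_D = ½ k_p V_ov² = 0.5 × 7.62 × 0.84² = 2.69 mA, giving V_SD = V_DD − I_D R_D = 3.33 − 2.69 × 0.244 = 2.67 V.
V_SD = 2.67 V ≥ V_ov = 0.84 V, confirming saturation.

I_D = 2.69 mA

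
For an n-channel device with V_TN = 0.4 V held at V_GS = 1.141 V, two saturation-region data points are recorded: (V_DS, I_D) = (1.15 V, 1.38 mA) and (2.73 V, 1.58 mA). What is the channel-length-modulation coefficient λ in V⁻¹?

λ = 0.103 V⁻¹

With V_GS fixed, I_D ∝ (1 + λ V_DS) in saturation, so I_D2/I_D1 = (1 + λ V_DS2)/(1 + λ V_DS1).
1.58/1.38 = 1.145 = (1 + 2.73 λ)/(1 + 1.15 λ).
Solving: λ (I_D1 V_DS2 − I_D2 V_DS1) = I_D2 − I_D1, so λ = (1.58 − 1.38) / (1.38 × 2.73 − 1.58 × 1.15) = 0.2 / 1.95 = 0.103 V⁻¹.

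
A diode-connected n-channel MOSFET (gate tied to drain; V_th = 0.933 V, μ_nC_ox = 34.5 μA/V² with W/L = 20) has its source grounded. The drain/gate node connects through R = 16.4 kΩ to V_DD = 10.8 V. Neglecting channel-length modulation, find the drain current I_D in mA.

I_D = 0.526 mA

With gate tied to drain, V_GS = V_DS ≥ V_GS − V_th, so the device is in saturation.
k_n = μ_nC_ox · (W/L) = 0.69 mA/V².
KCL at the drain: ½ k_n (V_GS − V_th)² = (V_DD − V_GS)/R.
Let x = V_GS − 0.933. Then 5.66 x² + x − 9.867 = 0, giving x = 1.24 V (positive root), so V_GS = 2.17 V.
I_D = (V_DD − V_GS)/R = (10.8 − 2.17) / 16.4 = 0.526 mA.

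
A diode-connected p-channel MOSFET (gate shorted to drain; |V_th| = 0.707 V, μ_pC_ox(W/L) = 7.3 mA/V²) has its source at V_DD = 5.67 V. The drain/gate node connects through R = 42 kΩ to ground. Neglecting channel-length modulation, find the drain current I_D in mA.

With gate tied to drain, V_SG = V_SD ≥ V_SG − |V_th|, so the device is in saturation.
KCL at the drain: ½ k_p (V_SG − |V_th|)² = (V_DD − V_SG)/R.
Let x = V_SG − 0.707. Then 153 x² + x − 4.963 = 0, giving x = 0.177 V (positive root), so V_SG = 0.884 V.
I_D = (V_DD − V_SG)/R = (5.67 − 0.884) / 42 = 0.114 mA.

I_D = 0.114 mA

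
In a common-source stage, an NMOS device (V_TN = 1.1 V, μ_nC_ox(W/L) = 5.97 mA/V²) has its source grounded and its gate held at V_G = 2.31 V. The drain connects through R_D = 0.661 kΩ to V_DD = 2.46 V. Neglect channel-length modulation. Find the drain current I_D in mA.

V_GS = V_G = 2.31 V, so V_ov = 2.31 − 1.1 = 1.21 V.
Assume saturation: I_D = ½ k_n V_ov² = 0.5 × 5.97 × 1.21² = 4.37 mA, giving V_DS = V_DD − I_D R_D = 2.46 − 4.37 × 0.661 = -0.429 V.
But -0.429 V < V_ov = 1.21 V, so the device is actually in triode.
In triode I_D = k_n[V_ov V_DS − ½ V_DS²] and I_D = (V_DD − V_DS)/R_D. Equating: 1.97 V_DS² − 5.775 V_DS + 2.46 = 0, giving V_DS = 0.517 V (the root below V_ov).
I_D = (2.46 − 0.517) / 0.661 = 2.94 mA.

I_D = 2.94 mA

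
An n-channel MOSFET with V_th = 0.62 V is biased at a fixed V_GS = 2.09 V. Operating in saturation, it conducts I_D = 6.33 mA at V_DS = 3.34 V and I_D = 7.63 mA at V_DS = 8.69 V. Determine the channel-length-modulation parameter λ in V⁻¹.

λ = 0.0440 V⁻¹

With V_GS fixed, I_D ∝ (1 + λ V_DS) in saturation, so I_D2/I_D1 = (1 + λ V_DS2)/(1 + λ V_DS1).
7.63/6.33 = 1.205 = (1 + 8.69 λ)/(1 + 3.34 λ).
Solving: λ (I_D1 V_DS2 − I_D2 V_DS1) = I_D2 − I_D1, so λ = (7.63 − 6.33) / (6.33 × 8.69 − 7.63 × 3.34) = 1.3 / 29.5 = 0.044 V⁻¹.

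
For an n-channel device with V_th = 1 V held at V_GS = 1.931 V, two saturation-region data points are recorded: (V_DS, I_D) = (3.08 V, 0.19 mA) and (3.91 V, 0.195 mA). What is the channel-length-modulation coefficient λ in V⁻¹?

λ = 0.0351 V⁻¹

With V_GS fixed, I_D ∝ (1 + λ V_DS) in saturation, so I_D2/I_D1 = (1 + λ V_DS2)/(1 + λ V_DS1).
0.195/0.19 = 1.026 = (1 + 3.91 λ)/(1 + 3.08 λ).
Solving: λ (I_D1 V_DS2 − I_D2 V_DS1) = I_D2 − I_D1, so λ = (0.195 − 0.19) / (0.19 × 3.91 − 0.195 × 3.08) = 0.005 / 0.142 = 0.0351 V⁻¹.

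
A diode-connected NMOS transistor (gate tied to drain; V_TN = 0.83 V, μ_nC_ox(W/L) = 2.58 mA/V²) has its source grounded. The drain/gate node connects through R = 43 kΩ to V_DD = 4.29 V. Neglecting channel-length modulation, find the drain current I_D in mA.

I_D = 0.0749 mA

With gate tied to drain, V_GS = V_DS ≥ V_GS − V_TN, so the device is in saturation.
KCL at the drain: ½ k_n (V_GS − V_TN)² = (V_DD − V_GS)/R.
Let x = V_GS − 0.83. Then 55.5 x² + x − 3.46 = 0, giving x = 0.241 V (positive root), so V_GS = 1.07 V.
I_D = (V_DD − V_GS)/R = (4.29 − 1.07) / 43 = 0.0749 mA.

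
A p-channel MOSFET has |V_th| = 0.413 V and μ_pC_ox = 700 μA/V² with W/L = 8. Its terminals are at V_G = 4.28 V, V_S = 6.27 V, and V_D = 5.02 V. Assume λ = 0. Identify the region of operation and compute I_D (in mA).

V_SG = V_S − V_G = 6.27 − 4.28 = 1.99 V; V_SD = V_S − V_D = 6.27 − 5.02 = 1.25 V.
k_p = μ_pC_ox · (W/L) = 5.6 mA/V².
V_ov = V_SG − |V_th| = 1.99 − 0.413 = 1.58 V.
Since V_SD = 1.25 V < V_ov = 1.58 V, the device is in the triode region.
I_D = k_p [V_ov · V_SD − ½ V_SD²] = 5.6 × [1.58 × 1.25 − 0.5 × 1.25²] = 6.66 mA.

Triode; I_D = 6.66 mA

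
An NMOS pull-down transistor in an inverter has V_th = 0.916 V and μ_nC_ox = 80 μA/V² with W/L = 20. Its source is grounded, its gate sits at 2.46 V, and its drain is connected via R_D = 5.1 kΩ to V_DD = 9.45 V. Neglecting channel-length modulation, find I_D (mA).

V_GS = V_G = 2.46 V, so V_ov = 2.46 − 0.916 = 1.54 V.
k_n = μ_nC_ox · (W/L) = 1.6 mA/V².
Assume saturation: I_D = ½ k_n V_ov² = 0.5 × 1.6 × 1.54² = 1.91 mA, giving V_DS = V_DD − I_D R_D = 9.45 − 1.91 × 5.1 = -0.276 V.
But -0.276 V < V_ov = 1.54 V, so the device is actually in triode.
In triode I_D = k_n[V_ov V_DS − ½ V_DS²] and I_D = (V_DD − V_DS)/R_D. Equating: 4.08 V_DS² − 13.6 V_DS + 9.45 = 0, giving V_DS = 0.987 V (the root below V_ov).
I_D = (9.45 − 0.987) / 5.1 = 1.66 mA.

I_D = 1.66 mA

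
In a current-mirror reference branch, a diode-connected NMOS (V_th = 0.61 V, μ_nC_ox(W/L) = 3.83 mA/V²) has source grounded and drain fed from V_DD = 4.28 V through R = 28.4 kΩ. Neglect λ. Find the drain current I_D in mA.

I_D = 0.120 mA

With gate tied to drain, V_GS = V_DS ≥ V_GS − V_th, so the device is in saturation.
KCL at the drain: ½ k_n (V_GS − V_th)² = (V_DD − V_GS)/R.
Let x = V_GS − 0.61. Then 54.4 x² + x − 3.67 = 0, giving x = 0.251 V (positive root), so V_GS = 0.861 V.
I_D = (V_DD − V_GS)/R = (4.28 − 0.861) / 28.4 = 0.12 mA.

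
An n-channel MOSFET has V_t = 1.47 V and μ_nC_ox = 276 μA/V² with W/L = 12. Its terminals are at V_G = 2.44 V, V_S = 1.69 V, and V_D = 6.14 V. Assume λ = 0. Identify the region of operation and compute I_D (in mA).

V_GS = V_G − V_S = 2.44 − 1.69 = 0.75 V; V_DS = V_D − V_S = 6.14 − 1.69 = 4.45 V.
V_GS = 0.75 V < V_t = 1.47 V, so the transistor is in cutoff.

Cutoff; I_D = 0 mA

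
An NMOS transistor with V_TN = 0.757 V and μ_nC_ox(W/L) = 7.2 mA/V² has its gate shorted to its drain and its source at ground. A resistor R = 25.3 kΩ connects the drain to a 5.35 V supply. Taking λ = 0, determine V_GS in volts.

V_GS = 0.976 V

With gate tied to drain, V_GS = V_DS ≥ V_GS − V_TN, so the device is in saturation.
KCL at the drain: ½ k_n (V_GS − V_TN)² = (V_DD − V_GS)/R.
Let x = V_GS − 0.757. Then 91.1 x² + x − 4.593 = 0, giving x = 0.219 V (positive root), so V_GS = 0.976 V.
I_D = (V_DD − V_GS)/R = (5.35 − 0.976) / 25.3 = 0.173 mA.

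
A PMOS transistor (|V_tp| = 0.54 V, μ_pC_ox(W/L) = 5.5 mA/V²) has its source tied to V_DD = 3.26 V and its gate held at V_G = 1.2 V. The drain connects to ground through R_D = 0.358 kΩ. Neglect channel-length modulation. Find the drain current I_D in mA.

I_D = 5.94 mA

V_SG = V_DD − V_G = 3.26 − 1.2 = 2.06 V, so V_ov = 2.06 − 0.54 = 1.52 V.
Assume saturation: I_D = ½ k_p V_ov² = 0.5 × 5.5 × 1.52² = 6.35 mA, giving V_SD = V_DD − I_D R_D = 3.26 − 6.35 × 0.358 = 0.985 V.
But 0.985 V < V_ov = 1.52 V, so the device is actually in triode.
In triode I_D = k_p[V_ov V_SD − ½ V_SD²] and I_D = (V_DD − V_SD)/R_D. Equating: 0.984 V_SD² − 3.993 V_SD + 3.26 = 0, giving V_SD = 1.13 V (the root below V_ov).
I_D = (3.26 − 1.13) / 0.358 = 5.94 mA.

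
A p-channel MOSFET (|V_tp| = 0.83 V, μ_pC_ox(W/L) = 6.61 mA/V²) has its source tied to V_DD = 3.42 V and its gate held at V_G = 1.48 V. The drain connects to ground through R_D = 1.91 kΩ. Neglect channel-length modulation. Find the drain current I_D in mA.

I_D = 1.66 mA

V_SG = V_DD − V_G = 3.42 − 1.48 = 1.94 V, so V_ov = 1.94 − 0.83 = 1.11 V.
Assume saturation: I_D = ½ k_p V_ov² = 0.5 × 6.61 × 1.11² = 4.07 mA, giving V_SD = V_DD − I_D R_D = 3.42 − 4.07 × 1.91 = -4.36 V.
But -4.36 V < V_ov = 1.11 V, so the device is actually in triode.
In triode I_D = k_p[V_ov V_SD − ½ V_SD²] and I_D = (V_DD − V_SD)/R_D. Equating: 6.31 V_SD² − 15.01 V_SD + 3.42 = 0, giving V_SD = 0.255 V (the root below V_ov).
I_D = (3.42 − 0.255) / 1.91 = 1.66 mA.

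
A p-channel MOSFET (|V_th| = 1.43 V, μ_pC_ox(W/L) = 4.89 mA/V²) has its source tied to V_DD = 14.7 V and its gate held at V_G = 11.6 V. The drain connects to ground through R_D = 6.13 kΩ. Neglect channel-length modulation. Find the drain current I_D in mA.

V_SG = V_DD − V_G = 14.7 − 11.6 = 3.1 V, so V_ov = 3.1 − 1.43 = 1.67 V.
Assume saturation: I_D = ½ k_p V_ov² = 0.5 × 4.89 × 1.67² = 6.82 mA, giving V_SD = V_DD − I_D R_D = 14.7 − 6.82 × 6.13 = -27.1 V.
But -27.1 V < V_ov = 1.67 V, so the device is actually in triode.
In triode I_D = k_p[V_ov V_SD − ½ V_SD²] and I_D = (V_DD − V_SD)/R_D. Equating: 15 V_SD² − 51.06 V_SD + 14.7 = 0, giving V_SD = 0.317 V (the root below V_ov).
I_D = (14.7 − 0.317) / 6.13 = 2.35 mA.

I_D = 2.35 mA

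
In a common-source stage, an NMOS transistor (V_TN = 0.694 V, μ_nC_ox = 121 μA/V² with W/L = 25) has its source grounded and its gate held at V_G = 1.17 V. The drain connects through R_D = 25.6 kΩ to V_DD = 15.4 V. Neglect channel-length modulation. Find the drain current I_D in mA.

V_GS = V_G = 1.17 V, so V_ov = 1.17 − 0.694 = 0.476 V.
k_n = μ_nC_ox · (W/L) = 3.025 mA/V².
Assume saturation: I_D = ½ k_n V_ov² = 0.5 × 3.025 × 0.476² = 0.343 mA, giving V_DS = V_DD − I_D R_D = 15.4 − 0.343 × 25.6 = 6.63 V.
V_DS = 6.63 V ≥ V_ov = 0.476 V, confirming saturation.

I_D = 0.343 mA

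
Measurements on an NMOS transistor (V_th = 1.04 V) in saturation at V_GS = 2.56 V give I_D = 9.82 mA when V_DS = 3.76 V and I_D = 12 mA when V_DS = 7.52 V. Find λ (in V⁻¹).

λ = 0.0759 V⁻¹

With V_GS fixed, I_D ∝ (1 + λ V_DS) in saturation, so I_D2/I_D1 = (1 + λ V_DS2)/(1 + λ V_DS1).
12/9.82 = 1.222 = (1 + 7.52 λ)/(1 + 3.76 λ).
Solving: λ (I_D1 V_DS2 − I_D2 V_DS1) = I_D2 − I_D1, so λ = (12 − 9.82) / (9.82 × 7.52 − 12 × 3.76) = 2.18 / 28.7 = 0.0759 V⁻¹.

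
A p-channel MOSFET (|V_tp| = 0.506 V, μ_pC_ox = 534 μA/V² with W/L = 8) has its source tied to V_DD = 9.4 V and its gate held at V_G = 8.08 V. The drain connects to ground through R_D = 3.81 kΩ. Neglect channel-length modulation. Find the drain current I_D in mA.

I_D = 1.42 mA

V_SG = V_DD − V_G = 9.4 − 8.08 = 1.32 V, so V_ov = 1.32 − 0.506 = 0.814 V.
k_p = μ_pC_ox · (W/L) = 4.272 mA/V².
Assume saturation: I_D = ½ k_p V_ov² = 0.5 × 4.272 × 0.814² = 1.42 mA, giving V_SD = V_DD − I_D R_D = 9.4 − 1.42 × 3.81 = 4.01 V.
V_SD = 4.01 V ≥ V_ov = 0.814 V, confirming saturation.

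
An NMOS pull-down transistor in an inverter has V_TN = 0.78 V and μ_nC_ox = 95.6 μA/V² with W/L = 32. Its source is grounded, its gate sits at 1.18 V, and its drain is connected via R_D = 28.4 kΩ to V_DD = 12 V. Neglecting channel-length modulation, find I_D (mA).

V_GS = V_G = 1.18 V, so V_ov = 1.18 − 0.78 = 0.4 V.
k_n = μ_nC_ox · (W/L) = 3.059 mA/V².
Assume saturation: I_D = ½ k_n V_ov² = 0.5 × 3.059 × 0.4² = 0.245 mA, giving V_DS = V_DD − I_D R_D = 12 − 0.245 × 28.4 = 5.05 V.
V_DS = 5.05 V ≥ V_ov = 0.4 V, confirming saturation.

I_D = 0.245 mA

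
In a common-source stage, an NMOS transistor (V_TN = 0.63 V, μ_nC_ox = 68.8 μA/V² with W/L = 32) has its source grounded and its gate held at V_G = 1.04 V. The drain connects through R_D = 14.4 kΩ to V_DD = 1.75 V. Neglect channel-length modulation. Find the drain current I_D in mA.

V_GS = V_G = 1.04 V, so V_ov = 1.04 − 0.63 = 0.41 V.
k_n = μ_nC_ox · (W/L) = 2.202 mA/V².
Assume saturation: I_D = ½ k_n V_ov² = 0.5 × 2.202 × 0.41² = 0.185 mA, giving V_DS = V_DD − I_D R_D = 1.75 − 0.185 × 14.4 = -0.915 V.
But -0.915 V < V_ov = 0.41 V, so the device is actually in triode.
In triode I_D = k_n[V_ov V_DS − ½ V_DS²] and I_D = (V_DD − V_DS)/R_D. Equating: 15.9 V_DS² − 14 V_DS + 1.75 = 0, giving V_DS = 0.151 V (the root below V_ov).
I_D = (1.75 − 0.151) / 14.4 = 0.111 mA.

I_D = 0.111 mA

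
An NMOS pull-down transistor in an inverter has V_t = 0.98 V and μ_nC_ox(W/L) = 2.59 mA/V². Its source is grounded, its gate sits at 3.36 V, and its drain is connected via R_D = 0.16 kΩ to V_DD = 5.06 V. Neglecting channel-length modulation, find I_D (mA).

I_D = 7.34 mA

V_GS = V_G = 3.36 V, so V_ov = 3.36 − 0.98 = 2.38 V.
Assume saturation: I_D = ½ k_n V_ov² = 0.5 × 2.59 × 2.38² = 7.34 mA, giving V_DS = V_DD − I_D R_D = 5.06 − 7.34 × 0.16 = 3.89 V.
V_DS = 3.89 V ≥ V_ov = 2.38 V, confirming saturation.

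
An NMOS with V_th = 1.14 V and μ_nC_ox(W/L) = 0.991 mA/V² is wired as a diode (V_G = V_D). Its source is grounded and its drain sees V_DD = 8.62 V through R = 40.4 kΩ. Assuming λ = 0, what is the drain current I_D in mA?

With gate tied to drain, V_GS = V_DS ≥ V_GS − V_th, so the device is in saturation.
KCL at the drain: ½ k_n (V_GS − V_th)² = (V_DD − V_GS)/R.
Let x = V_GS − 1.14. Then 20 x² + x − 7.48 = 0, giving x = 0.587 V (positive root), so V_GS = 1.73 V.
I_D = (V_DD − V_GS)/R = (8.62 − 1.73) / 40.4 = 0.171 mA.

I_D = 0.171 mA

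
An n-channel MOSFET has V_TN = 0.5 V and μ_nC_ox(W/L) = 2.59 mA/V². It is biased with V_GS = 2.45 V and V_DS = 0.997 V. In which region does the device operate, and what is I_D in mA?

Triode; I_D = 3.75 mA

V_ov = V_GS − V_TN = 2.45 − 0.5 = 1.95 V.
Since V_DS = 0.997 V < V_ov = 1.95 V, the device is in the triode region.
I_D = k_n [V_ov · V_DS − ½ V_DS²] = 2.59 × [1.95 × 0.997 − 0.5 × 0.997²] = 3.75 mA.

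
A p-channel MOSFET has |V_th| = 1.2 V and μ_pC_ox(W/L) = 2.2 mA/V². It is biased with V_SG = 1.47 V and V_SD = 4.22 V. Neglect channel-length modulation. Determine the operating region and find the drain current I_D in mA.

Saturation; I_D = 0.0802 mA

V_ov = V_SG − |V_th| = 1.47 − 1.2 = 0.27 V.
Since V_SD = 4.22 V ≥ V_ov = 0.27 V, the device is in saturation.
I_D = ½ k_p V_ov² = 0.5 × 2.2 × 0.27² = 0.0802 mA.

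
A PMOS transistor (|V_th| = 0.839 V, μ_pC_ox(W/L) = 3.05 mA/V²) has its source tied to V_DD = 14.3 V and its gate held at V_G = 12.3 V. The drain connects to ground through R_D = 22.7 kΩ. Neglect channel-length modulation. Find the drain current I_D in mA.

I_D = 0.622 mA

V_SG = V_DD − V_G = 14.3 − 12.3 = 2 V, so V_ov = 2 − 0.839 = 1.16 V.
Assume saturation: I_D = ½ k_p V_ov² = 0.5 × 3.05 × 1.16² = 2.06 mA, giving V_SD = V_DD − I_D R_D = 14.3 − 2.06 × 22.7 = -32.4 V.
But -32.4 V < V_ov = 1.16 V, so the device is actually in triode.
In triode I_D = k_p[V_ov V_SD − ½ V_SD²] and I_D = (V_DD − V_SD)/R_D. Equating: 34.6 V_SD² − 81.38 V_SD + 14.3 = 0, giving V_SD = 0.191 V (the root below V_ov).
I_D = (14.3 − 0.191) / 22.7 = 0.622 mA.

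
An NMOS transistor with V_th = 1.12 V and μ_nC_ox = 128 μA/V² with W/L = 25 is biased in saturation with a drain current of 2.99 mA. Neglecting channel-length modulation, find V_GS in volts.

k_n = μ_nC_ox · (W/L) = 3.2 mA/V².
In saturation I_D = ½ k_n (V_GS − V_th)², so V_GS − V_th = √(2 I_D / k_n) = √(2 × 2.99 / 3.2) = 1.37 V.
V_GS = 1.12 + 1.37 = 2.49 V.

V_GS = 2.49 V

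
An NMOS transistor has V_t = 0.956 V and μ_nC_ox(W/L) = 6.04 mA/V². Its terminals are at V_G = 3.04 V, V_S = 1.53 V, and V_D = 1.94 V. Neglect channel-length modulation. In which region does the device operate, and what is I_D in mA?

V_GS = V_G − V_S = 3.04 − 1.53 = 1.51 V; V_DS = V_D − V_S = 1.94 − 1.53 = 0.41 V.
V_ov = V_GS − V_t = 1.51 − 0.956 = 0.554 V.
Since V_DS = 0.41 V < V_ov = 0.554 V, the device is in the triode region.
I_D = k_n [V_ov · V_DS − ½ V_DS²] = 6.04 × [0.554 × 0.41 − 0.5 × 0.41²] = 0.864 mA.

Triode; I_D = 0.864 mA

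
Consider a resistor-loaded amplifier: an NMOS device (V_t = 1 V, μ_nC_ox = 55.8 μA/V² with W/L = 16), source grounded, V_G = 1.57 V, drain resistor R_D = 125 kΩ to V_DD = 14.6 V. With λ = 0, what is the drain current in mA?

V_GS = V_G = 1.57 V, so V_ov = 1.57 − 1 = 0.57 V.
k_n = μ_nC_ox · (W/L) = 0.8928 mA/V².
Assume saturation: I_D = ½ k_n V_ov² = 0.5 × 0.8928 × 0.57² = 0.145 mA, giving V_DS = V_DD − I_D R_D = 14.6 − 0.145 × 125 = -3.53 V.
But -3.53 V < V_ov = 0.57 V, so the device is actually in triode.
In triode I_D = k_n[V_ov V_DS − ½ V_DS²] and I_D = (V_DD − V_DS)/R_D. Equating: 55.8 V_DS² − 64.61 V_DS + 14.6 = 0, giving V_DS = 0.308 V (the root below V_ov).
I_D = (14.6 − 0.308) / 125 = 0.114 mA.

I_D = 0.114 mA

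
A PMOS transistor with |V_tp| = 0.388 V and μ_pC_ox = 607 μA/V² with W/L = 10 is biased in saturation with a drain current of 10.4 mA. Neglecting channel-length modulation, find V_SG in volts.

V_SG = 2.24 V

k_p = μ_pC_ox · (W/L) = 6.07 mA/V².
In saturation I_D = ½ k_p (V_SG − |V_tp|)², so V_SG − |V_tp| = √(2 I_D / k_p) = √(2 × 10.4 / 6.07) = 1.85 V.
V_SG = 0.388 + 1.85 = 2.24 V.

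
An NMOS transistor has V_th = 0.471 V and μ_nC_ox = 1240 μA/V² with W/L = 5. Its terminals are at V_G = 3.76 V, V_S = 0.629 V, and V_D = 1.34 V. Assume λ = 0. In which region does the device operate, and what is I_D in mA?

V_GS = V_G − V_S = 3.76 − 0.629 = 3.13 V; V_DS = V_D − V_S = 1.34 − 0.629 = 0.711 V.
k_n = μ_nC_ox · (W/L) = 6.2 mA/V².
V_ov = V_GS − V_th = 3.13 − 0.471 = 2.66 V.
Since V_DS = 0.711 V < V_ov = 2.66 V, the device is in the triode region.
I_D = k_n [V_ov · V_DS − ½ V_DS²] = 6.2 × [2.66 × 0.711 − 0.5 × 0.711²] = 10.2 mA.

Triode; I_D = 10.2 mA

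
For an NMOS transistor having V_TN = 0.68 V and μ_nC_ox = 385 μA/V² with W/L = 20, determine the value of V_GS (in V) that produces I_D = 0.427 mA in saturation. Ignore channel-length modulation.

k_n = μ_nC_ox · (W/L) = 7.7 mA/V².
In saturation I_D = ½ k_n (V_GS − V_TN)², so V_GS − V_TN = √(2 I_D / k_n) = √(2 × 0.427 / 7.7) = 0.333 V.
V_GS = 0.68 + 0.333 = 1.01 V.

V_GS = 1.01 V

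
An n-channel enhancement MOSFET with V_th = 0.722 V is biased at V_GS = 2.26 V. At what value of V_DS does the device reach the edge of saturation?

The boundary between triode and saturation is V_DS = V_GS − V_th = V_ov.
V_ov = 2.26 − 0.722 = 1.54 V.

V_DS,sat = 1.54 V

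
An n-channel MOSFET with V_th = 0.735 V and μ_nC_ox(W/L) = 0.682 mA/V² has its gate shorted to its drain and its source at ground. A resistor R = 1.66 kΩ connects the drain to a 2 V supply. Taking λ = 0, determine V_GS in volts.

V_GS = 1.59 V

With gate tied to drain, V_GS = V_DS ≥ V_GS − V_th, so the device is in saturation.
KCL at the drain: ½ k_n (V_GS − V_th)² = (V_DD − V_GS)/R.
Let x = V_GS − 0.735. Then 0.566 x² + x − 1.265 = 0, giving x = 0.853 V (positive root), so V_GS = 1.59 V.
I_D = (V_DD − V_GS)/R = (2 − 1.59) / 1.66 = 0.248 mA.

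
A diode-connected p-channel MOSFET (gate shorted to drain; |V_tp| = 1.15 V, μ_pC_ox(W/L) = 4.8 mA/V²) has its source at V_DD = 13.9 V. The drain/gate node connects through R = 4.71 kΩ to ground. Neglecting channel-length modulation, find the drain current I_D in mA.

With gate tied to drain, V_SG = V_SD ≥ V_SG − |V_tp|, so the device is in saturation.
KCL at the drain: ½ k_p (V_SG − |V_tp|)² = (V_DD − V_SG)/R.
Let x = V_SG − 1.15. Then 11.3 x² + x − 12.75 = 0, giving x = 1.02 V (positive root), so V_SG = 2.17 V.
I_D = (V_DD − V_SG)/R = (13.9 − 2.17) / 4.71 = 2.49 mA.

I_D = 2.49 mA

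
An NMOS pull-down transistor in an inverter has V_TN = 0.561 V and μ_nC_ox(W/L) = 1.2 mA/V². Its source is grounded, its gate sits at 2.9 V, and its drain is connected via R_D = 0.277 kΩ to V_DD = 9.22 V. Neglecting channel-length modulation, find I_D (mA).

V_GS = V_G = 2.9 V, so V_ov = 2.9 − 0.561 = 2.34 V.
Assume saturation: I_D = ½ k_n V_ov² = 0.5 × 1.2 × 2.34² = 3.28 mA, giving V_DS = V_DD − I_D R_D = 9.22 − 3.28 × 0.277 = 8.31 V.
V_DS = 8.31 V ≥ V_ov = 2.34 V, confirming saturation.

I_D = 3.28 mA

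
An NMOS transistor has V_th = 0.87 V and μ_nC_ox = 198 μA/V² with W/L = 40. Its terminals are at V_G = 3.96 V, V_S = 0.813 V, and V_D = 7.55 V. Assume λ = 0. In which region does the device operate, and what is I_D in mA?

Saturation; I_D = 20.5 mA

V_GS = V_G − V_S = 3.96 − 0.813 = 3.15 V; V_DS = V_D − V_S = 7.55 − 0.813 = 6.74 V.
k_n = μ_nC_ox · (W/L) = 7.92 mA/V².
V_ov = V_GS − V_th = 3.15 − 0.87 = 2.28 V.
Since V_DS = 6.74 V ≥ V_ov = 2.28 V, the device is in saturation.
I_D = ½ k_n V_ov² = 0.5 × 7.92 × 2.28² = 20.5 mA.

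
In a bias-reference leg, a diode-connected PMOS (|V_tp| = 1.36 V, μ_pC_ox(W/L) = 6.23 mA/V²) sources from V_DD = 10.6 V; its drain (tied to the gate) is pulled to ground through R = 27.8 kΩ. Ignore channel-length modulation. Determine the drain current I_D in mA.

With gate tied to drain, V_SG = V_SD ≥ V_SG − |V_tp|, so the device is in saturation.
KCL at the drain: ½ k_p (V_SG − |V_tp|)² = (V_DD − V_SG)/R.
Let x = V_SG − 1.36. Then 86.6 x² + x − 9.24 = 0, giving x = 0.321 V (positive root), so V_SG = 1.68 V.
I_D = (V_DD − V_SG)/R = (10.6 − 1.68) / 27.8 = 0.321 mA.

I_D = 0.321 mA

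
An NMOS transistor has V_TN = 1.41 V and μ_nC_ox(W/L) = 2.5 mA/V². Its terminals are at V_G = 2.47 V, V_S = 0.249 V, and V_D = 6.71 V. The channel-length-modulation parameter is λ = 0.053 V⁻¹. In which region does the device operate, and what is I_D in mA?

V_GS = V_G − V_S = 2.47 − 0.249 = 2.22 V; V_DS = V_D − V_S = 6.71 − 0.249 = 6.46 V.
V_ov = V_GS − V_TN = 2.22 − 1.41 = 0.811 V.
Since V_DS = 6.46 V ≥ V_ov = 0.811 V, the device is in saturation.
I_D = ½ k_n V_ov² (1 + λ V_DS) = 0.5 × 2.5 × 0.811² × (1 + 0.053 × 6.46) = 1.1 mA.

Saturation; I_D = 1.10 mA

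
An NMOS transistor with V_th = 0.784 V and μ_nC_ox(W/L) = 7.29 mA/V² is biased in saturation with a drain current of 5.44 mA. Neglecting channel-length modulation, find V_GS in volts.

In saturation I_D = ½ k_n (V_GS − V_th)², so V_GS − V_th = √(2 I_D / k_n) = √(2 × 5.44 / 7.29) = 1.22 V.
V_GS = 0.784 + 1.22 = 2.01 V.

V_GS = 2.01 V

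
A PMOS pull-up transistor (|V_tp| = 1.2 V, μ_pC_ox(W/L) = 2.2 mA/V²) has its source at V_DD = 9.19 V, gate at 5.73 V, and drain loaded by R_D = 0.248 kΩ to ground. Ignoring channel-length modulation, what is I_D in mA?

V_SG = V_DD − V_G = 9.19 − 5.73 = 3.46 V, so V_ov = 3.46 − 1.2 = 2.26 V.
Assume saturation: I_D = ½ k_p V_ov² = 0.5 × 2.2 × 2.26² = 5.62 mA, giving V_SD = V_DD − I_D R_D = 9.19 − 5.62 × 0.248 = 7.8 V.
V_SD = 7.8 V ≥ V_ov = 2.26 V, confirming saturation.

I_D = 5.62 mA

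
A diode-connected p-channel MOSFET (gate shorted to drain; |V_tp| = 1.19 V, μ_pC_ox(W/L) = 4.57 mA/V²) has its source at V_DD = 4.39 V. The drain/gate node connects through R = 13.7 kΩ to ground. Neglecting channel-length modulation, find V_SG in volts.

With gate tied to drain, V_SG = V_SD ≥ V_SG − |V_tp|, so the device is in saturation.
KCL at the drain: ½ k_p (V_SG − |V_tp|)² = (V_DD − V_SG)/R.
Let x = V_SG − 1.19. Then 31.3 x² + x − 3.2 = 0, giving x = 0.304 V (positive root), so V_SG = 1.49 V.
I_D = (V_DD − V_SG)/R = (4.39 − 1.49) / 13.7 = 0.211 mA.

V_SG = 1.49 V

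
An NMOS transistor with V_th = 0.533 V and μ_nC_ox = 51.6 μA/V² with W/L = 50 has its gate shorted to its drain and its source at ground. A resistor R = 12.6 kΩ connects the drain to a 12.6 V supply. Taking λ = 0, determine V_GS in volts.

V_GS = 1.36 V

With gate tied to drain, V_GS = V_DS ≥ V_GS − V_th, so the device is in saturation.
k_n = μ_nC_ox · (W/L) = 2.58 mA/V².
KCL at the drain: ½ k_n (V_GS − V_th)² = (V_DD − V_GS)/R.
Let x = V_GS − 0.533. Then 16.3 x² + x − 12.07 = 0, giving x = 0.831 V (positive root), so V_GS = 1.36 V.
I_D = (V_DD − V_GS)/R = (12.6 − 1.36) / 12.6 = 0.892 mA.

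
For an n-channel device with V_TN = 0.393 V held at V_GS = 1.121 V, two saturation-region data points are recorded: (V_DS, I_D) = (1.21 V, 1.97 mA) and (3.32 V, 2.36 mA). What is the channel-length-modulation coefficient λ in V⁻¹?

λ = 0.106 V⁻¹

With V_GS fixed, I_D ∝ (1 + λ V_DS) in saturation, so I_D2/I_D1 = (1 + λ V_DS2)/(1 + λ V_DS1).
2.36/1.97 = 1.198 = (1 + 3.32 λ)/(1 + 1.21 λ).
Solving: λ (I_D1 V_DS2 − I_D2 V_DS1) = I_D2 − I_D1, so λ = (2.36 − 1.97) / (1.97 × 3.32 − 2.36 × 1.21) = 0.39 / 3.68 = 0.106 V⁻¹.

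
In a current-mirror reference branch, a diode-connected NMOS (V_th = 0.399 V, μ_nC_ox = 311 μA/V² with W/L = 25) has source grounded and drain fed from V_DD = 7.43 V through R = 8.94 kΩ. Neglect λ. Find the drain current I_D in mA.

With gate tied to drain, V_GS = V_DS ≥ V_GS − V_th, so the device is in saturation.
k_n = μ_nC_ox · (W/L) = 7.775 mA/V².
KCL at the drain: ½ k_n (V_GS − V_th)² = (V_DD − V_GS)/R.
Let x = V_GS − 0.399. Then 34.8 x² + x − 7.031 = 0, giving x = 0.436 V (positive root), so V_GS = 0.835 V.
I_D = (V_DD − V_GS)/R = (7.43 − 0.835) / 8.94 = 0.738 mA.

I_D = 0.738 mA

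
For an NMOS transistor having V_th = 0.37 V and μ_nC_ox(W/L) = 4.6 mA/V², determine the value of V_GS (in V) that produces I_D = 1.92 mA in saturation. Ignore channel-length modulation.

In saturation I_D = ½ k_n (V_GS − V_th)², so V_GS − V_th = √(2 I_D / k_n) = √(2 × 1.92 / 4.6) = 0.914 V.
V_GS = 0.37 + 0.914 = 1.28 V.

V_GS = 1.28 V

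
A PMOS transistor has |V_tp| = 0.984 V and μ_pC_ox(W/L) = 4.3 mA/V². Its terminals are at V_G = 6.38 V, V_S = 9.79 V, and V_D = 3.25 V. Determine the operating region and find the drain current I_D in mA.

V_SG = V_S − V_G = 9.79 − 6.38 = 3.41 V; V_SD = V_S − V_D = 9.79 − 3.25 = 6.54 V.
V_ov = V_SG − |V_tp| = 3.41 − 0.984 = 2.43 V.
Since V_SD = 6.54 V ≥ V_ov = 2.43 V, the device is in saturation.
I_D = ½ k_p V_ov² = 0.5 × 4.3 × 2.43² = 12.7 mA.

Saturation; I_D = 12.7 mA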